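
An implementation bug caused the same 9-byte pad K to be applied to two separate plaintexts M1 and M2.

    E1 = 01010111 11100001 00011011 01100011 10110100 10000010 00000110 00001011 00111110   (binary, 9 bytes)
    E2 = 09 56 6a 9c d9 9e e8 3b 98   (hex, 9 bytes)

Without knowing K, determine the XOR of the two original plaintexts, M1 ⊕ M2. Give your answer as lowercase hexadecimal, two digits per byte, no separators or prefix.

5eb771ff6d1cee30a6

E1 ⊕ E2 = (M1 ⊕ K) ⊕ (M2 ⊕ K) = M1 ⊕ M2 — the shared key cancels under XOR.
byte 0: 57 xor 09 = 5e
byte 1: e1 xor 56 = b7
byte 2: 1b xor 6a = 71
byte 3: 63 xor 9c = ff
byte 4: b4 xor d9 = 6d
byte 5: 82 xor 9e = 1c
byte 6: 06 xor e8 = ee
byte 7: 0b xor 3b = 30
byte 8: 3e xor 98 = a6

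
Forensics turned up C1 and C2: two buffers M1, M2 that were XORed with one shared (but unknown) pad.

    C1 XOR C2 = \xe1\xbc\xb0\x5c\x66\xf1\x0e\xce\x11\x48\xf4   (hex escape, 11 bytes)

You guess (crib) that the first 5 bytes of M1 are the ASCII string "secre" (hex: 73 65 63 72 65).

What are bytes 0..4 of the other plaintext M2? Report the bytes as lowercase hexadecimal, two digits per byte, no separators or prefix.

92d9d32e03

Since C1 ⊕ C2 = M1 ⊕ M2, XORing with the guessed M1 bytes yields the corresponding M2 bytes: M2 = (C1 ⊕ C2) ⊕ M1.
e1 ⊕ 73 = 92
bc ⊕ 65 = d9
b0 ⊕ 63 = d3
5c ⊕ 72 = 2e
66 ⊕ 65 = 03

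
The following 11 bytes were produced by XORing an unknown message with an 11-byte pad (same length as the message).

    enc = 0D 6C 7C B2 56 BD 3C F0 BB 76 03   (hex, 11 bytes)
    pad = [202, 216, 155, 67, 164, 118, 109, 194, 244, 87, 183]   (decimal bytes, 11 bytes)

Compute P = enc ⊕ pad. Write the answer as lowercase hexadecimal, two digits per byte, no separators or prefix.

XOR is its own inverse, so applying the key byte-wise gives the result directly.
 13 xor 202 = 199
108 xor 216 = 180
124 xor 155 = 231
178 xor  67 = 241
 86 xor 164 = 242
189 xor 118 = 203
 60 xor 109 =  81
240 xor 194 =  50
187 xor 244 =  79
118 xor  87 =  33
  3 xor 183 = 180

c7b4e7f1f2cb51324f21b4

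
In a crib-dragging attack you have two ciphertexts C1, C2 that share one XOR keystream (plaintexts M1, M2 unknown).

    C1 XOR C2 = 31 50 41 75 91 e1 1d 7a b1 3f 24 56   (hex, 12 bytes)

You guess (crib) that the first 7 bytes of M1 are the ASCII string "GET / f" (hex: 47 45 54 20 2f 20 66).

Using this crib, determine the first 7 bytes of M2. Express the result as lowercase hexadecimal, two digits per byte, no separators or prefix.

76151555bec17b

Since C1 ⊕ C2 = M1 ⊕ M2, XORing with the guessed M1 bytes yields the corresponding M2 bytes: M2 = (C1 ⊕ C2) ⊕ M1.
byte 0: 31 ^ 47 = 76
byte 1: 50 ^ 45 = 15
byte 2: 41 ^ 54 = 15
byte 3: 75 ^ 20 = 55
byte 4: 91 ^ 2f = be
byte 5: e1 ^ 20 = c1
byte 6: 1d ^ 66 = 7b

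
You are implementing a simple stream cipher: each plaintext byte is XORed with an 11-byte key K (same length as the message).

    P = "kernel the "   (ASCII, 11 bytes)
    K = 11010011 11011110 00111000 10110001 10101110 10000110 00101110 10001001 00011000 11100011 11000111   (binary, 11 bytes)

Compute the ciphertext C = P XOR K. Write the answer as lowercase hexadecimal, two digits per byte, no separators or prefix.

6b ⊕ d3 = b8
65 ⊕ de = bb
72 ⊕ 38 = 4a
6e ⊕ b1 = df
65 ⊕ ae = cb
6c ⊕ 86 = ea
20 ⊕ 2e = 0e
74 ⊕ 89 = fd
68 ⊕ 18 = 70
65 ⊕ e3 = 86
20 ⊕ c7 = e7

b8bb4adfcbea0efd7086e7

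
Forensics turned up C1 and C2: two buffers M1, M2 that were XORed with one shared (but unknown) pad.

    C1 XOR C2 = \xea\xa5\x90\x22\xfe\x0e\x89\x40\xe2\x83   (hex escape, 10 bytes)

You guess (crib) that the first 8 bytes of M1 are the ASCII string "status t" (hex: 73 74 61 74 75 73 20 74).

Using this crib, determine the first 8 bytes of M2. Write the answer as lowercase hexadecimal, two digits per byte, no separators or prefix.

Since C1 ⊕ C2 = M1 ⊕ M2, XORing with the guessed M1 bytes yields the corresponding M2 bytes: M2 = (C1 ⊕ C2) ⊕ M1.
ea ^ 73 = 99
a5 ^ 74 = d1
90 ^ 61 = f1
22 ^ 74 = 56
fe ^ 75 = 8b
0e ^ 73 = 7d
89 ^ 20 = a9
40 ^ 74 = 34

99d1f1568b7da934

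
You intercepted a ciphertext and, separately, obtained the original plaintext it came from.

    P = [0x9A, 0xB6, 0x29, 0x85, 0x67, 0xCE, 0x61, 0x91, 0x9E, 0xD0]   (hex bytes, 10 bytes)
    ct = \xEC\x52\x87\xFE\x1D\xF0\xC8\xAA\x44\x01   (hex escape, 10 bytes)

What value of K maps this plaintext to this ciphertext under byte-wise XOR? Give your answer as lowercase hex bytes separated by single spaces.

Since ct = P ⊕ K, XORing both sides with P gives K = P ⊕ ct.
9a xor ec = 76
b6 xor 52 = e4
29 xor 87 = ae
85 xor fe = 7b
67 xor 1d = 7a
ce xor f0 = 3e
61 xor c8 = a9
91 xor aa = 3b
9e xor 44 = da
d0 xor 01 = d1

76 e4 ae 7b 7a 3e a9 3b da d1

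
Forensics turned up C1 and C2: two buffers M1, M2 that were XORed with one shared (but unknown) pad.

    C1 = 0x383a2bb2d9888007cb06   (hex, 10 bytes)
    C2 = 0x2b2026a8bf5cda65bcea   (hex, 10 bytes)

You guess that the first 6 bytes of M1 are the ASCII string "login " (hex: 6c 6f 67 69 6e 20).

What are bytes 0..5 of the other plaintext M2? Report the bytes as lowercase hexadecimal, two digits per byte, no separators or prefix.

7f756a7308f4

First, C1 ⊕ C2 = (M1 ⊕ K) ⊕ (M2 ⊕ K) = M1 ⊕ M2, so the key drops out. Then M2 = (M1 ⊕ M2) ⊕ M1 over the first 6 bytes.
byte 0: (38 XOR 2b) XOR 6c = 13 XOR 6c = 7f
byte 1: (3a XOR 20) XOR 6f = 1a XOR 6f = 75
byte 2: (2b XOR 26) XOR 67 = 0d XOR 67 = 6a
byte 3: (b2 XOR a8) XOR 69 = 1a XOR 69 = 73
byte 4: (d9 XOR bf) XOR 6e = 66 XOR 6e = 08
byte 5: (88 XOR 5c) XOR 20 = d4 XOR 20 = f4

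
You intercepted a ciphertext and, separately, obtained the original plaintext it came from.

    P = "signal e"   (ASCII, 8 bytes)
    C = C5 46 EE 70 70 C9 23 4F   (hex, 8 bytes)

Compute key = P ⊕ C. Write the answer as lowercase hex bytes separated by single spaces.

Since C = P ⊕ key, XORing both sides with P gives key = P ⊕ C.
115 XOR 197 = 182
105 XOR  70 =  47
103 XOR 238 = 137
110 XOR 112 =  30
 97 XOR 112 =  17
108 XOR 201 = 165
 32 XOR  35 =   3
101 XOR  79 =  42

b6 2f 89 1e 11 a5 03 2a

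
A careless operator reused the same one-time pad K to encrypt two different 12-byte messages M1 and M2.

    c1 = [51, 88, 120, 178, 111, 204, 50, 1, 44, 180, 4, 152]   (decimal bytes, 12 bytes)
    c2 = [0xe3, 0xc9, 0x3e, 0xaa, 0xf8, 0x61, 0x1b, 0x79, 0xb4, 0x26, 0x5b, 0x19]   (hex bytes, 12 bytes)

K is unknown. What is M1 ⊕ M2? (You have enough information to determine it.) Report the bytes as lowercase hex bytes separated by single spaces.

d0 91 46 18 97 ad 29 78 98 92 5f 81

c1 ⊕ c2 = (M1 ⊕ K) ⊕ (M2 ⊕ K) = M1 ⊕ M2 — the shared key cancels under XOR.
33 xor e3 = d0
58 xor c9 = 91
78 xor 3e = 46
b2 xor aa = 18
6f xor f8 = 97
cc xor 61 = ad
32 xor 1b = 29
01 xor 79 = 78
2c xor b4 = 98
b4 xor 26 = 92
04 xor 5b = 5f
98 xor 19 = 81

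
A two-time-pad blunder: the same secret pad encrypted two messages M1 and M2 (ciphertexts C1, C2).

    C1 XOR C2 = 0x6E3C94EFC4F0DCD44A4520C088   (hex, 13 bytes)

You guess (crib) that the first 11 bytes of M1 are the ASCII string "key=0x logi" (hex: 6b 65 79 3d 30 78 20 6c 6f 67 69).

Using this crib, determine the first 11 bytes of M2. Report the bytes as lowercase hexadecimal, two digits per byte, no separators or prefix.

Since C1 ⊕ C2 = M1 ⊕ M2, XORing with the guessed M1 bytes yields the corresponding M2 bytes: M2 = (C1 ⊕ C2) ⊕ M1.
6e ^ 6b = 05
3c ^ 65 = 59
94 ^ 79 = ed
ef ^ 3d = d2
c4 ^ 30 = f4
f0 ^ 78 = 88
dc ^ 20 = fc
d4 ^ 6c = b8
4a ^ 6f = 25
45 ^ 67 = 22
20 ^ 69 = 49

0559edd2f488fcb8252249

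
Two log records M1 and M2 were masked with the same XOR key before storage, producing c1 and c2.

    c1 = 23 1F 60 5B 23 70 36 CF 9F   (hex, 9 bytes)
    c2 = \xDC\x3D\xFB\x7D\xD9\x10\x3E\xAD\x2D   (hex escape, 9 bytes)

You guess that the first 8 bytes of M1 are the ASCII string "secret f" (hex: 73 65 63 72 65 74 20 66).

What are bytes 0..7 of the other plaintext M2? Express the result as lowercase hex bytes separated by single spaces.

First, c1 ⊕ c2 = (M1 ⊕ K) ⊕ (M2 ⊕ K) = M1 ⊕ M2, so the key drops out. Then M2 = (M1 ⊕ M2) ⊕ M1 over the first 8 bytes.
byte 0: (23 ^ dc) ^ 73 = ff ^ 73 = 8c
byte 1: (1f ^ 3d) ^ 65 = 22 ^ 65 = 47
byte 2: (60 ^ fb) ^ 63 = 9b ^ 63 = f8
byte 3: (5b ^ 7d) ^ 72 = 26 ^ 72 = 54
byte 4: (23 ^ d9) ^ 65 = fa ^ 65 = 9f
byte 5: (70 ^ 10) ^ 74 = 60 ^ 74 = 14
byte 6: (36 ^ 3e) ^ 20 = 08 ^ 20 = 28
byte 7: (cf ^ ad) ^ 66 = 62 ^ 66 = 04

8c 47 f8 54 9f 14 28 04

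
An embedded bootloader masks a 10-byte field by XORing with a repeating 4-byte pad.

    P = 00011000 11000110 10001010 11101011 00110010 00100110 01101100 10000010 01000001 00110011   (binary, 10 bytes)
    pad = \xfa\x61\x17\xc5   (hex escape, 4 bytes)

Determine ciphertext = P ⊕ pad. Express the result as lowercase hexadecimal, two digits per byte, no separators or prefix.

e2a79d2ec8477b47bb52

The 4-byte key repeats, so the effective keystream is fa 61 17 c5 fa 61 17 c5 fa 61.
byte 0: 18 xor fa = e2
byte 1: c6 xor 61 = a7
byte 2: 8a xor 17 = 9d
byte 3: eb xor c5 = 2e
byte 4: 32 xor fa = c8
byte 5: 26 xor 61 = 47
byte 6: 6c xor 17 = 7b
byte 7: 82 xor c5 = 47
byte 8: 41 xor fa = bb
byte 9: 33 xor 61 = 52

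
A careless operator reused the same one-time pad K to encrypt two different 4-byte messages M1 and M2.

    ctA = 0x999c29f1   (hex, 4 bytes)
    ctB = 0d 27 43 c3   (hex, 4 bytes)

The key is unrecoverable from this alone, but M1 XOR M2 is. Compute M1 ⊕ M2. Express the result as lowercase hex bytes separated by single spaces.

ctA ⊕ ctB = (M1 ⊕ K) ⊕ (M2 ⊕ K) = M1 ⊕ M2 — the shared key cancels under XOR.
10011001 ^ 00001101 = 10010100
10011100 ^ 00100111 = 10111011
00101001 ^ 01000011 = 01101010
11110001 ^ 11000011 = 00110010

94 bb 6a 32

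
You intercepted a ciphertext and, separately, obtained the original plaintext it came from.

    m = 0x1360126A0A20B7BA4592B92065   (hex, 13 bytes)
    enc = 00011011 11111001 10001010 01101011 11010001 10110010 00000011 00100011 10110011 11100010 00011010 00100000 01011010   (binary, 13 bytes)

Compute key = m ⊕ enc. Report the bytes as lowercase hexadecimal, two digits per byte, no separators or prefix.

08999801db92b499f670a3003f

Since enc = m ⊕ key, XORing both sides with m gives key = m ⊕ enc.
 19 ^  27 =   8
 96 ^ 249 = 153
 18 ^ 138 = 152
106 ^ 107 =   1
 10 ^ 209 = 219
 32 ^ 178 = 146
183 ^   3 = 180
186 ^  35 = 153
 69 ^ 179 = 246
146 ^ 226 = 112
185 ^  26 = 163
 32 ^  32 =   0
101 ^  90 =  63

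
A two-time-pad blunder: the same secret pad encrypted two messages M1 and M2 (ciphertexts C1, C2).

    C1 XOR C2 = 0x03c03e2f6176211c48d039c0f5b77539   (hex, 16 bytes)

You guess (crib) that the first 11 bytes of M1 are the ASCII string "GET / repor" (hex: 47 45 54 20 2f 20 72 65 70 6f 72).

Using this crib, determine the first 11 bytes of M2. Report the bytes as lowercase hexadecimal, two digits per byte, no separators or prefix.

Since C1 ⊕ C2 = M1 ⊕ M2, XORing with the guessed M1 bytes yields the corresponding M2 bytes: M2 = (C1 ⊕ C2) ⊕ M1.
03 xor 47 = 44
c0 xor 45 = 85
3e xor 54 = 6a
2f xor 20 = 0f
61 xor 2f = 4e
76 xor 20 = 56
21 xor 72 = 53
1c xor 65 = 79
48 xor 70 = 38
d0 xor 6f = bf
39 xor 72 = 4b

44856a0f4e56537938bf4b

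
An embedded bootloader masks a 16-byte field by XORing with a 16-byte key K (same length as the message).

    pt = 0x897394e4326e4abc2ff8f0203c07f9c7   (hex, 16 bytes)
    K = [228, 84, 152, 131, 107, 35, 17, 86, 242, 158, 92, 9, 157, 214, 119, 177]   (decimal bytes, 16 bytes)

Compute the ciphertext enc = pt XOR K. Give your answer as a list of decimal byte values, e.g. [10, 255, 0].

byte 0: 10001001 xor 11100100 = 01101101
byte 1: 01110011 xor 01010100 = 00100111
byte 2: 10010100 xor 10011000 = 00001100
byte 3: 11100100 xor 10000011 = 01100111
byte 4: 00110010 xor 01101011 = 01011001
byte 5: 01101110 xor 00100011 = 01001101
byte 6: 01001010 xor 00010001 = 01011011
byte 7: 10111100 xor 01010110 = 11101010
byte 8: 00101111 xor 11110010 = 11011101
byte 9: 11111000 xor 10011110 = 01100110
byte 10: 11110000 xor 01011100 = 10101100
byte 11: 00100000 xor 00001001 = 00101001
byte 12: 00111100 xor 10011101 = 10100001
byte 13: 00000111 xor 11010110 = 11010001
byte 14: 11111001 xor 01110111 = 10001110
byte 15: 11000111 xor 10110001 = 01110110

[109, 39, 12, 103, 89, 77, 91, 234, 221, 102, 172, 41, 161, 209, 142, 118]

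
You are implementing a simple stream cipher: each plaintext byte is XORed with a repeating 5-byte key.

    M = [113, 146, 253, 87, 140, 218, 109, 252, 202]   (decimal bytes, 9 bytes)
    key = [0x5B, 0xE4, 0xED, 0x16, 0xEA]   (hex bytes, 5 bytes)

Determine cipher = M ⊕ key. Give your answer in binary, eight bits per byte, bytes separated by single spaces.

The 5-byte key repeats, so the effective keystream is 5b e4 ed 16 ea 5b e4 ed 16.
byte 0: 71 xor 5b = 2a
byte 1: 92 xor e4 = 76
byte 2: fd xor ed = 10
byte 3: 57 xor 16 = 41
byte 4: 8c xor ea = 66
byte 5: da xor 5b = 81
byte 6: 6d xor e4 = 89
byte 7: fc xor ed = 11
byte 8: ca xor 16 = dc

00101010 01110110 00010000 01000001 01100110 10000001 10001001 00010001 11011100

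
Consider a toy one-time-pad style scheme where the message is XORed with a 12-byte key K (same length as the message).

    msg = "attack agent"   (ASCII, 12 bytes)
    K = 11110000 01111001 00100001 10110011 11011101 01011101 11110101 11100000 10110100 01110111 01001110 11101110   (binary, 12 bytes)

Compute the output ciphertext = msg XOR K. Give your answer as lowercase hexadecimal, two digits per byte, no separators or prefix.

XOR is its own inverse, so applying the key byte-wise gives the result directly.
01100001 xor 11110000 = 10010001
01110100 xor 01111001 = 00001101
01110100 xor 00100001 = 01010101
01100001 xor 10110011 = 11010010
01100011 xor 11011101 = 10111110
01101011 xor 01011101 = 00110110
00100000 xor 11110101 = 11010101
01100001 xor 11100000 = 10000001
01100111 xor 10110100 = 11010011
01100101 xor 01110111 = 00010010
01101110 xor 01001110 = 00100000
01110100 xor 11101110 = 10011010

910d55d2be36d581d312209a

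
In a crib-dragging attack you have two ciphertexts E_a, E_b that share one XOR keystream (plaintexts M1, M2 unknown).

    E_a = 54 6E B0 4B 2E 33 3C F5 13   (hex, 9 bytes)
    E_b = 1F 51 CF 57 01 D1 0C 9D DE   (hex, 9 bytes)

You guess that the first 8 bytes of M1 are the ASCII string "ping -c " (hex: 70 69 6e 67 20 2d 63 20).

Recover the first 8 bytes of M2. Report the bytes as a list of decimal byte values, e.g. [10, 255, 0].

[59, 86, 17, 123, 15, 207, 83, 72]

First, E_a ⊕ E_b = (M1 ⊕ K) ⊕ (M2 ⊕ K) = M1 ⊕ M2, so the key drops out. Then M2 = (M1 ⊕ M2) ⊕ M1 over the first 8 bytes.
byte 0: (54 XOR 1f) XOR 70 = 4b XOR 70 = 3b
byte 1: (6e XOR 51) XOR 69 = 3f XOR 69 = 56
byte 2: (b0 XOR cf) XOR 6e = 7f XOR 6e = 11
byte 3: (4b XOR 57) XOR 67 = 1c XOR 67 = 7b
byte 4: (2e XOR 01) XOR 20 = 2f XOR 20 = 0f
byte 5: (33 XOR d1) XOR 2d = e2 XOR 2d = cf
byte 6: (3c XOR 0c) XOR 63 = 30 XOR 63 = 53
byte 7: (f5 XOR 9d) XOR 20 = 68 XOR 20 = 48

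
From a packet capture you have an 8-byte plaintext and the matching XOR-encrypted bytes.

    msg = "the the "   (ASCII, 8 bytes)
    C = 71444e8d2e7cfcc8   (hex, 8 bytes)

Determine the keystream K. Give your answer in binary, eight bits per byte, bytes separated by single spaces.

Since C = msg ⊕ K, XORing both sides with msg gives K = msg ⊕ C.
01110100 XOR 01110001 = 00000101
01101000 XOR 01000100 = 00101100
01100101 XOR 01001110 = 00101011
00100000 XOR 10001101 = 10101101
01110100 XOR 00101110 = 01011010
01101000 XOR 01111100 = 00010100
01100101 XOR 11111100 = 10011001
00100000 XOR 11001000 = 11101000

00000101 00101100 00101011 10101101 01011010 00010100 10011001 11101000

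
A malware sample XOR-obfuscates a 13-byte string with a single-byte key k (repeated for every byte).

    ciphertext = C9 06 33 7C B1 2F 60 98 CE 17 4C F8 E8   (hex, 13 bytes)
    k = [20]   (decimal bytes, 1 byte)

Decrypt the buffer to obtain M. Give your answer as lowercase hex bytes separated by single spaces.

The 1-byte key repeats, so the effective keystream is 14 14 14 14 14 14 14 14 14 14 14 14 14.
byte 0: 11001001 xor 00010100 = 11011101
byte 1: 00000110 xor 00010100 = 00010010
byte 2: 00110011 xor 00010100 = 00100111
byte 3: 01111100 xor 00010100 = 01101000
byte 4: 10110001 xor 00010100 = 10100101
byte 5: 00101111 xor 00010100 = 00111011
byte 6: 01100000 xor 00010100 = 01110100
byte 7: 10011000 xor 00010100 = 10001100
byte 8: 11001110 xor 00010100 = 11011010
byte 9: 00010111 xor 00010100 = 00000011
byte 10: 01001100 xor 00010100 = 01011000
byte 11: 11111000 xor 00010100 = 11101100
byte 12: 11101000 xor 00010100 = 11111100

dd 12 27 68 a5 3b 74 8c da 03 58 ec fc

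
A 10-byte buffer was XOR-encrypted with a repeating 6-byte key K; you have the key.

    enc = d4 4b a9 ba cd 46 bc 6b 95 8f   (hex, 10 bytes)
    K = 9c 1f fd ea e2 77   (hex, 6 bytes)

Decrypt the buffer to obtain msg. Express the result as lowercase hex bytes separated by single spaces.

The 6-byte key repeats, so the effective keystream is 9c 1f fd ea e2 77 9c 1f fd ea.
byte 0: 212 xor 156 =  72
byte 1:  75 xor  31 =  84
byte 2: 169 xor 253 =  84
byte 3: 186 xor 234 =  80
byte 4: 205 xor 226 =  47
byte 5:  70 xor 119 =  49
byte 6: 188 xor 156 =  32
byte 7: 107 xor  31 = 116
byte 8: 149 xor 253 = 104
byte 9: 143 xor 234 = 101

48 54 54 50 2f 31 20 74 68 65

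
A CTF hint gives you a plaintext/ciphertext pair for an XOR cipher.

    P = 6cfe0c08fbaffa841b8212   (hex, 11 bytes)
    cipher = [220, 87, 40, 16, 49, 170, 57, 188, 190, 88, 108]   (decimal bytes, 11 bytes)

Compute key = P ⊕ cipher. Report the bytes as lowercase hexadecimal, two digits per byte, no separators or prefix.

Since cipher = P ⊕ key, XORing both sides with P gives key = P ⊕ cipher.
byte 0: 6c ⊕ dc = b0
byte 1: fe ⊕ 57 = a9
byte 2: 0c ⊕ 28 = 24
byte 3: 08 ⊕ 10 = 18
byte 4: fb ⊕ 31 = ca
byte 5: af ⊕ aa = 05
byte 6: fa ⊕ 39 = c3
byte 7: 84 ⊕ bc = 38
byte 8: 1b ⊕ be = a5
byte 9: 82 ⊕ 58 = da
byte 10: 12 ⊕ 6c = 7e

b0a92418ca05c338a5da7e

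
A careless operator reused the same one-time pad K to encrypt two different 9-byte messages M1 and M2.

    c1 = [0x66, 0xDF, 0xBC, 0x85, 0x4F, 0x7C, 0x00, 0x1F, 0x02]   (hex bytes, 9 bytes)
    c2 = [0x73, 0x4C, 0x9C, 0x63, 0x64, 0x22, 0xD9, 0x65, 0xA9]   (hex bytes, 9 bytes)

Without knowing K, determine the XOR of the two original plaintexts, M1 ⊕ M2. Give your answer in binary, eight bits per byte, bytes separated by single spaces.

00010101 10010011 00100000 11100110 00101011 01011110 11011001 01111010 10101011

c1 ⊕ c2 = (M1 ⊕ K) ⊕ (M2 ⊕ K) = M1 ⊕ M2 — the shared key cancels under XOR.
66 ^ 73 = 15
df ^ 4c = 93
bc ^ 9c = 20
85 ^ 63 = e6
4f ^ 64 = 2b
7c ^ 22 = 5e
00 ^ d9 = d9
1f ^ 65 = 7a
02 ^ a9 = ab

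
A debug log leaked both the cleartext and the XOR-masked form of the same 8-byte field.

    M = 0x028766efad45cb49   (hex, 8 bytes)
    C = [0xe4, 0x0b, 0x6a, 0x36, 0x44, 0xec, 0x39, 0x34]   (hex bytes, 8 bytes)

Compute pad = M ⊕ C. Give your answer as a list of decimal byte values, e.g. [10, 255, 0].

[230, 140, 12, 217, 233, 169, 242, 125]

Since C = M ⊕ pad, XORing both sides with M gives pad = M ⊕ C.
00000010 ^ 11100100 = 11100110
10000111 ^ 00001011 = 10001100
01100110 ^ 01101010 = 00001100
11101111 ^ 00110110 = 11011001
10101101 ^ 01000100 = 11101001
01000101 ^ 11101100 = 10101001
11001011 ^ 00111001 = 11110010
01001001 ^ 00110100 = 01111101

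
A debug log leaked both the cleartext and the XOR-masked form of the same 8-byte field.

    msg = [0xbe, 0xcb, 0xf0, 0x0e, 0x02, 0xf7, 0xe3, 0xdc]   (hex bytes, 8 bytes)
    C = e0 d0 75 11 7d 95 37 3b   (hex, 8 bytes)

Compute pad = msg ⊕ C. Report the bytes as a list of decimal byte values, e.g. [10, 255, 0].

[94, 27, 133, 31, 127, 98, 212, 231]

Since C = msg ⊕ pad, XORing both sides with msg gives pad = msg ⊕ C.
10111110 ^ 11100000 = 01011110
11001011 ^ 11010000 = 00011011
11110000 ^ 01110101 = 10000101
00001110 ^ 00010001 = 00011111
00000010 ^ 01111101 = 01111111
11110111 ^ 10010101 = 01100010
11100011 ^ 00110111 = 11010100
11011100 ^ 00111011 = 11100111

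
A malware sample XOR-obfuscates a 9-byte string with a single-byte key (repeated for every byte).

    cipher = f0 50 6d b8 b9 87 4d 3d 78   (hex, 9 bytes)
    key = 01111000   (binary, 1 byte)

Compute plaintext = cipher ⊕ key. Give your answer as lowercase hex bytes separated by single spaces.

88 28 15 c0 c1 ff 35 45 00

The 1-byte key repeats, so the effective keystream is 78 78 78 78 78 78 78 78 78.
byte 0: 240 xor 120 = 136
byte 1:  80 xor 120 =  40
byte 2: 109 xor 120 =  21
byte 3: 184 xor 120 = 192
byte 4: 185 xor 120 = 193
byte 5: 135 xor 120 = 255
byte 6:  77 xor 120 =  53
byte 7:  61 xor 120 =  69
byte 8: 120 xor 120 =   0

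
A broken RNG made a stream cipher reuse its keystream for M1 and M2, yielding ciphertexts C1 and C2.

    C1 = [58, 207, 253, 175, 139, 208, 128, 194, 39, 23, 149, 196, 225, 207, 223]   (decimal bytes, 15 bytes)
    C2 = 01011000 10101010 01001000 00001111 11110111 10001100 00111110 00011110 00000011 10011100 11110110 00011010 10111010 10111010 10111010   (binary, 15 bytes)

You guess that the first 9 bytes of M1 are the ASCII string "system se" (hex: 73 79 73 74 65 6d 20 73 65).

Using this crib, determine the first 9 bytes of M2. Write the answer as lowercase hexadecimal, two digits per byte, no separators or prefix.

111cc6d419319eaf41

First, C1 ⊕ C2 = (M1 ⊕ K) ⊕ (M2 ⊕ K) = M1 ⊕ M2, so the key drops out. Then M2 = (M1 ⊕ M2) ⊕ M1 over the first 9 bytes.
byte 0: (3a xor 58) xor 73 = 62 xor 73 = 11
byte 1: (cf xor aa) xor 79 = 65 xor 79 = 1c
byte 2: (fd xor 48) xor 73 = b5 xor 73 = c6
byte 3: (af xor 0f) xor 74 = a0 xor 74 = d4
byte 4: (8b xor f7) xor 65 = 7c xor 65 = 19
byte 5: (d0 xor 8c) xor 6d = 5c xor 6d = 31
byte 6: (80 xor 3e) xor 20 = be xor 20 = 9e
byte 7: (c2 xor 1e) xor 73 = dc xor 73 = af
byte 8: (27 xor 03) xor 65 = 24 xor 65 = 41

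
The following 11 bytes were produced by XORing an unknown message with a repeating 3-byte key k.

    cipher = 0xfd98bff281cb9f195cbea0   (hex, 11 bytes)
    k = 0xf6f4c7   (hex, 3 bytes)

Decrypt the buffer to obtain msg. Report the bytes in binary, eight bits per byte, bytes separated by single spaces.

00001011 01101100 01111000 00000100 01110101 00001100 01101001 11101101 10011011 01001000 01010100

The 3-byte key repeats, so the effective keystream is f6 f4 c7 f6 f4 c7 f6 f4 c7 f6 f4.
byte 0: fd xor f6 = 0b
byte 1: 98 xor f4 = 6c
byte 2: bf xor c7 = 78
byte 3: f2 xor f6 = 04
byte 4: 81 xor f4 = 75
byte 5: cb xor c7 = 0c
byte 6: 9f xor f6 = 69
byte 7: 19 xor f4 = ed
byte 8: 5c xor c7 = 9b
byte 9: be xor f6 = 48
byte 10: a0 xor f4 = 54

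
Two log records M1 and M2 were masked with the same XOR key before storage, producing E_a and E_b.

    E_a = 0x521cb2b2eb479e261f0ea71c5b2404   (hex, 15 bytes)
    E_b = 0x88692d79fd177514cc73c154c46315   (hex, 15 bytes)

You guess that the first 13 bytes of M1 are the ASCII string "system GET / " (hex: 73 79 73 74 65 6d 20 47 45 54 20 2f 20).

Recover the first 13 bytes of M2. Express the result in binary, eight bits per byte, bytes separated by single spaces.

First, E_a ⊕ E_b = (M1 ⊕ K) ⊕ (M2 ⊕ K) = M1 ⊕ M2, so the key drops out. Then M2 = (M1 ⊕ M2) ⊕ M1 over the first 13 bytes.
byte 0: (52 xor 88) xor 73 = da xor 73 = a9
byte 1: (1c xor 69) xor 79 = 75 xor 79 = 0c
byte 2: (b2 xor 2d) xor 73 = 9f xor 73 = ec
byte 3: (b2 xor 79) xor 74 = cb xor 74 = bf
byte 4: (eb xor fd) xor 65 = 16 xor 65 = 73
byte 5: (47 xor 17) xor 6d = 50 xor 6d = 3d
byte 6: (9e xor 75) xor 20 = eb xor 20 = cb
byte 7: (26 xor 14) xor 47 = 32 xor 47 = 75
byte 8: (1f xor cc) xor 45 = d3 xor 45 = 96
byte 9: (0e xor 73) xor 54 = 7d xor 54 = 29
byte 10: (a7 xor c1) xor 20 = 66 xor 20 = 46
byte 11: (1c xor 54) xor 2f = 48 xor 2f = 67
byte 12: (5b xor c4) xor 20 = 9f xor 20 = bf

10101001 00001100 11101100 10111111 01110011 00111101 11001011 01110101 10010110 00101001 01000110 01100111 10111111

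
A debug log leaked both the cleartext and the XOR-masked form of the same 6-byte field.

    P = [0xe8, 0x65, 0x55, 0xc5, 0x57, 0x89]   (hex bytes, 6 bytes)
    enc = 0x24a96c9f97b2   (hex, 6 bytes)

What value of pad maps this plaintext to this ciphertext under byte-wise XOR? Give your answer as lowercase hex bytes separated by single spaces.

Since enc = P ⊕ pad, XORing both sides with P gives pad = P ⊕ enc.
e8 xor 24 = cc
65 xor a9 = cc
55 xor 6c = 39
c5 xor 9f = 5a
57 xor 97 = c0
89 xor b2 = 3b

cc cc 39 5a c0 3b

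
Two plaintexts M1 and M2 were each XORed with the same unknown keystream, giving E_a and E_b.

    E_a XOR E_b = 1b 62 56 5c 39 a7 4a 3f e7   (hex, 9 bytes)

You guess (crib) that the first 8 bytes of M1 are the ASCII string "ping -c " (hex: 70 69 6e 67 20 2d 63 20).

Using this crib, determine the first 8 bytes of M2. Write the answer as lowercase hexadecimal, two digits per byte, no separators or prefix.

6b0b383b198a291f

Since E_a ⊕ E_b = M1 ⊕ M2, XORing with the guessed M1 bytes yields the corresponding M2 bytes: M2 = (E_a ⊕ E_b) ⊕ M1.
 27 ^ 112 = 107
 98 ^ 105 =  11
 86 ^ 110 =  56
 92 ^ 103 =  59
 57 ^  32 =  25
167 ^  45 = 138
 74 ^  99 =  41
 63 ^  32 =  31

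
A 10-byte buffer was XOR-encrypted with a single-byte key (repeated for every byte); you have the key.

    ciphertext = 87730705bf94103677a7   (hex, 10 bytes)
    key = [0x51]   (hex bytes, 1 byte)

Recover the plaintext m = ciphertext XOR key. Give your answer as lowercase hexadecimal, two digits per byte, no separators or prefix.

The 1-byte key repeats, so the effective keystream is 51 51 51 51 51 51 51 51 51 51.
byte 0: 87 xor 51 = d6
byte 1: 73 xor 51 = 22
byte 2: 07 xor 51 = 56
byte 3: 05 xor 51 = 54
byte 4: bf xor 51 = ee
byte 5: 94 xor 51 = c5
byte 6: 10 xor 51 = 41
byte 7: 36 xor 51 = 67
byte 8: 77 xor 51 = 26
byte 9: a7 xor 51 = f6

d6225654eec5416726f6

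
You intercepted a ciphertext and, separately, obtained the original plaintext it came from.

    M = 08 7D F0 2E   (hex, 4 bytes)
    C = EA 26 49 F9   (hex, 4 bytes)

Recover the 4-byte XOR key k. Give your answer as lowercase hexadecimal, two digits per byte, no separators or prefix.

e25bb9d7

Since C = M ⊕ k, XORing both sides with M gives k = M ⊕ C.
byte 0: 08 xor ea = e2
byte 1: 7d xor 26 = 5b
byte 2: f0 xor 49 = b9
byte 3: 2e xor f9 = d7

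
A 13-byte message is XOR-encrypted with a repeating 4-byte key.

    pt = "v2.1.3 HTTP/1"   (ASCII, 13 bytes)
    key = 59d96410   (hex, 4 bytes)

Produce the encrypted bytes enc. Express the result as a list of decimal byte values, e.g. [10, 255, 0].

[47, 235, 74, 33, 119, 234, 68, 88, 13, 141, 52, 63, 104]

The 4-byte key repeats, so the effective keystream is 59 d9 64 10 59 d9 64 10 59 d9 64 10 59.
byte 0: 76 ⊕ 59 = 2f
byte 1: 32 ⊕ d9 = eb
byte 2: 2e ⊕ 64 = 4a
byte 3: 31 ⊕ 10 = 21
byte 4: 2e ⊕ 59 = 77
byte 5: 33 ⊕ d9 = ea
byte 6: 20 ⊕ 64 = 44
byte 7: 48 ⊕ 10 = 58
byte 8: 54 ⊕ 59 = 0d
byte 9: 54 ⊕ d9 = 8d
byte 10: 50 ⊕ 64 = 34
byte 11: 2f ⊕ 10 = 3f
byte 12: 31 ⊕ 59 = 68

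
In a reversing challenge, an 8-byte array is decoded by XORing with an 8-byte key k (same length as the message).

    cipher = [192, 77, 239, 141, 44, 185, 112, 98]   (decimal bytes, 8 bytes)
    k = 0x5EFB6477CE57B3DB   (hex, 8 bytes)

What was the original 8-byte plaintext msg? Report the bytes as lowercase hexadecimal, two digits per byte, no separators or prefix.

9eb68bfae2eec3b9

XOR is its own inverse, so applying the key byte-wise gives the result directly.
192 xor  94 = 158
 77 xor 251 = 182
239 xor 100 = 139
141 xor 119 = 250
 44 xor 206 = 226
185 xor  87 = 238
112 xor 179 = 195
 98 xor 219 = 185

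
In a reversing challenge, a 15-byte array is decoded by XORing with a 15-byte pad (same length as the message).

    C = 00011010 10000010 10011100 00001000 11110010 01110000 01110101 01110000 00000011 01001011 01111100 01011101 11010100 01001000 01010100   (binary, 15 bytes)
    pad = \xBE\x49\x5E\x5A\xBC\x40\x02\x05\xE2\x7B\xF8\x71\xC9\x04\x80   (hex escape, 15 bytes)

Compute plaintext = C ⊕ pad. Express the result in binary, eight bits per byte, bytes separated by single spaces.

10100100 11001011 11000010 01010010 01001110 00110000 01110111 01110101 11100001 00110000 10000100 00101100 00011101 01001100 11010100

XOR is its own inverse, so applying the key byte-wise gives the result directly.
byte 0: 1a ^ be = a4
byte 1: 82 ^ 49 = cb
byte 2: 9c ^ 5e = c2
byte 3: 08 ^ 5a = 52
byte 4: f2 ^ bc = 4e
byte 5: 70 ^ 40 = 30
byte 6: 75 ^ 02 = 77
byte 7: 70 ^ 05 = 75
byte 8: 03 ^ e2 = e1
byte 9: 4b ^ 7b = 30
byte 10: 7c ^ f8 = 84
byte 11: 5d ^ 71 = 2c
byte 12: d4 ^ c9 = 1d
byte 13: 48 ^ 04 = 4c
byte 14: 54 ^ 80 = d4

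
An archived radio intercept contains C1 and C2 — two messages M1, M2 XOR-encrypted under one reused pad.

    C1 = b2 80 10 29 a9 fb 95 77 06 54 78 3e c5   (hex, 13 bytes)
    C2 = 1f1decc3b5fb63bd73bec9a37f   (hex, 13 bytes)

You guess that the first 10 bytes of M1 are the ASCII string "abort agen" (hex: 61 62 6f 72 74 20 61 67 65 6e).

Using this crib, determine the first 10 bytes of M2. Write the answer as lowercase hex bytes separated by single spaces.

cc ff 93 98 68 20 97 ad 10 84

First, C1 ⊕ C2 = (M1 ⊕ K) ⊕ (M2 ⊕ K) = M1 ⊕ M2, so the key drops out. Then M2 = (M1 ⊕ M2) ⊕ M1 over the first 10 bytes.
byte 0: (b2 ^ 1f) ^ 61 = ad ^ 61 = cc
byte 1: (80 ^ 1d) ^ 62 = 9d ^ 62 = ff
byte 2: (10 ^ ec) ^ 6f = fc ^ 6f = 93
byte 3: (29 ^ c3) ^ 72 = ea ^ 72 = 98
byte 4: (a9 ^ b5) ^ 74 = 1c ^ 74 = 68
byte 5: (fb ^ fb) ^ 20 = 00 ^ 20 = 20
byte 6: (95 ^ 63) ^ 61 = f6 ^ 61 = 97
byte 7: (77 ^ bd) ^ 67 = ca ^ 67 = ad
byte 8: (06 ^ 73) ^ 65 = 75 ^ 65 = 10
byte 9: (54 ^ be) ^ 6e = ea ^ 6e = 84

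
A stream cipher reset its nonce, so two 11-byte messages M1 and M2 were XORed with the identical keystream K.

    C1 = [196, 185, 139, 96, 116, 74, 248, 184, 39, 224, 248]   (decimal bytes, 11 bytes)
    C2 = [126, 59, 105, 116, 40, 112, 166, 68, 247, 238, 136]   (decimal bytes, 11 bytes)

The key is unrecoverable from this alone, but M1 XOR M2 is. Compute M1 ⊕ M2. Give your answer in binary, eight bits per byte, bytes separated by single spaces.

C1 ⊕ C2 = (M1 ⊕ K) ⊕ (M2 ⊕ K) = M1 ⊕ M2 — the shared key cancels under XOR.
byte 0: c4 xor 7e = ba
byte 1: b9 xor 3b = 82
byte 2: 8b xor 69 = e2
byte 3: 60 xor 74 = 14
byte 4: 74 xor 28 = 5c
byte 5: 4a xor 70 = 3a
byte 6: f8 xor a6 = 5e
byte 7: b8 xor 44 = fc
byte 8: 27 xor f7 = d0
byte 9: e0 xor ee = 0e
byte 10: f8 xor 88 = 70

10111010 10000010 11100010 00010100 01011100 00111010 01011110 11111100 11010000 00001110 01110000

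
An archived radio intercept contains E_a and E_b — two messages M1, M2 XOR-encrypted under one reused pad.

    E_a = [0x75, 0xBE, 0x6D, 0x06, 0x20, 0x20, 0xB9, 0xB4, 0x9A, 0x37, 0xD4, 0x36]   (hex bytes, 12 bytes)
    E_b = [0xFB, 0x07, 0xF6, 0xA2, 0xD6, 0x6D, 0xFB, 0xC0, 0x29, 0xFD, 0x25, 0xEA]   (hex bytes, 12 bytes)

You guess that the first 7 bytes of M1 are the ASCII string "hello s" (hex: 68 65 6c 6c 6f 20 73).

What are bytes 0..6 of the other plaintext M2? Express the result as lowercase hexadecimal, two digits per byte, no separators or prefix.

First, E_a ⊕ E_b = (M1 ⊕ K) ⊕ (M2 ⊕ K) = M1 ⊕ M2, so the key drops out. Then M2 = (M1 ⊕ M2) ⊕ M1 over the first 7 bytes.
byte 0: (75 xor fb) xor 68 = 8e xor 68 = e6
byte 1: (be xor 07) xor 65 = b9 xor 65 = dc
byte 2: (6d xor f6) xor 6c = 9b xor 6c = f7
byte 3: (06 xor a2) xor 6c = a4 xor 6c = c8
byte 4: (20 xor d6) xor 6f = f6 xor 6f = 99
byte 5: (20 xor 6d) xor 20 = 4d xor 20 = 6d
byte 6: (b9 xor fb) xor 73 = 42 xor 73 = 31

e6dcf7c8996d31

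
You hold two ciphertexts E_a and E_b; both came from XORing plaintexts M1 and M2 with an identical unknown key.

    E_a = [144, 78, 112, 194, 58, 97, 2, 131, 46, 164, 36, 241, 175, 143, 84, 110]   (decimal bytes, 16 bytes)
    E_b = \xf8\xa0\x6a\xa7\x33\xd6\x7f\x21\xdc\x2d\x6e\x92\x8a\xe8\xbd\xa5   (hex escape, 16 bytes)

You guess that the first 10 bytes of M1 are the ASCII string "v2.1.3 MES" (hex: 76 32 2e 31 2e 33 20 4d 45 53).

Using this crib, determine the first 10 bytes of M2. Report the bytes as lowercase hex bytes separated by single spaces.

1e dc 34 54 27 84 5d ef b7 da

First, E_a ⊕ E_b = (M1 ⊕ K) ⊕ (M2 ⊕ K) = M1 ⊕ M2, so the key drops out. Then M2 = (M1 ⊕ M2) ⊕ M1 over the first 10 bytes.
byte 0: (90 ⊕ f8) ⊕ 76 = 68 ⊕ 76 = 1e
byte 1: (4e ⊕ a0) ⊕ 32 = ee ⊕ 32 = dc
byte 2: (70 ⊕ 6a) ⊕ 2e = 1a ⊕ 2e = 34
byte 3: (c2 ⊕ a7) ⊕ 31 = 65 ⊕ 31 = 54
byte 4: (3a ⊕ 33) ⊕ 2e = 09 ⊕ 2e = 27
byte 5: (61 ⊕ d6) ⊕ 33 = b7 ⊕ 33 = 84
byte 6: (02 ⊕ 7f) ⊕ 20 = 7d ⊕ 20 = 5d
byte 7: (83 ⊕ 21) ⊕ 4d = a2 ⊕ 4d = ef
byte 8: (2e ⊕ dc) ⊕ 45 = f2 ⊕ 45 = b7
byte 9: (a4 ⊕ 2d) ⊕ 53 = 89 ⊕ 53 = da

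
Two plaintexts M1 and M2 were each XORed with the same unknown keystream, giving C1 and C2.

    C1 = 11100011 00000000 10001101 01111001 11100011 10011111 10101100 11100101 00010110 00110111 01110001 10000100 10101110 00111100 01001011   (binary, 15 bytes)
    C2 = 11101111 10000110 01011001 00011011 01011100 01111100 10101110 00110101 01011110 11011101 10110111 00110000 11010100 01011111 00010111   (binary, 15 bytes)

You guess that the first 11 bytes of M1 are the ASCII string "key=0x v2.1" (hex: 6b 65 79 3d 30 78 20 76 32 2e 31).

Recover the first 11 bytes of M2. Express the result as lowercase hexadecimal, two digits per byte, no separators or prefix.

67e3ad5f8f9b22a67ac4f7

First, C1 ⊕ C2 = (M1 ⊕ K) ⊕ (M2 ⊕ K) = M1 ⊕ M2, so the key drops out. Then M2 = (M1 ⊕ M2) ⊕ M1 over the first 11 bytes.
byte 0: (e3 ⊕ ef) ⊕ 6b = 0c ⊕ 6b = 67
byte 1: (00 ⊕ 86) ⊕ 65 = 86 ⊕ 65 = e3
byte 2: (8d ⊕ 59) ⊕ 79 = d4 ⊕ 79 = ad
byte 3: (79 ⊕ 1b) ⊕ 3d = 62 ⊕ 3d = 5f
byte 4: (e3 ⊕ 5c) ⊕ 30 = bf ⊕ 30 = 8f
byte 5: (9f ⊕ 7c) ⊕ 78 = e3 ⊕ 78 = 9b
byte 6: (ac ⊕ ae) ⊕ 20 = 02 ⊕ 20 = 22
byte 7: (e5 ⊕ 35) ⊕ 76 = d0 ⊕ 76 = a6
byte 8: (16 ⊕ 5e) ⊕ 32 = 48 ⊕ 32 = 7a
byte 9: (37 ⊕ dd) ⊕ 2e = ea ⊕ 2e = c4
byte 10: (71 ⊕ b7) ⊕ 31 = c6 ⊕ 31 = f7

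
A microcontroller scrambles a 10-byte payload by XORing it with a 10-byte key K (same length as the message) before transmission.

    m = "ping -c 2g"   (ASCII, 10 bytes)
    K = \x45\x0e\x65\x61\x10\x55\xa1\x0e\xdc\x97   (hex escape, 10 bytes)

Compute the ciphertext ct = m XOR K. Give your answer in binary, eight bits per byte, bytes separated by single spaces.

112 XOR  69 =  53
105 XOR  14 = 103
110 XOR 101 =  11
103 XOR  97 =   6
 32 XOR  16 =  48
 45 XOR  85 = 120
 99 XOR 161 = 194
 32 XOR  14 =  46
 50 XOR 220 = 238
103 XOR 151 = 240

00110101 01100111 00001011 00000110 00110000 01111000 11000010 00101110 11101110 11110000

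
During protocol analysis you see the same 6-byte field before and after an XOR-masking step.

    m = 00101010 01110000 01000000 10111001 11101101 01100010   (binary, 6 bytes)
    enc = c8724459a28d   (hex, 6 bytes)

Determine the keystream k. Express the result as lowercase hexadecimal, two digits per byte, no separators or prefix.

e20204e04fef

Since enc = m ⊕ k, XORing both sides with m gives k = m ⊕ enc.
2a ^ c8 = e2
70 ^ 72 = 02
40 ^ 44 = 04
b9 ^ 59 = e0
ed ^ a2 = 4f
62 ^ 8d = ef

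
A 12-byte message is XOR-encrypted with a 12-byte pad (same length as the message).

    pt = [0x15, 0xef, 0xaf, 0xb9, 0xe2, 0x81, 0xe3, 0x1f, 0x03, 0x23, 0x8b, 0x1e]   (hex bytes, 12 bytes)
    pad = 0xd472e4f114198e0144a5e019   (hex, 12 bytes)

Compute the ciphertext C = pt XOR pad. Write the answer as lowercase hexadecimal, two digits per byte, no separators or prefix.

c19d4b48f6986d1e47866b07

byte 0: 15 ⊕ d4 = c1
byte 1: ef ⊕ 72 = 9d
byte 2: af ⊕ e4 = 4b
byte 3: b9 ⊕ f1 = 48
byte 4: e2 ⊕ 14 = f6
byte 5: 81 ⊕ 19 = 98
byte 6: e3 ⊕ 8e = 6d
byte 7: 1f ⊕ 01 = 1e
byte 8: 03 ⊕ 44 = 47
byte 9: 23 ⊕ a5 = 86
byte 10: 8b ⊕ e0 = 6b
byte 11: 1e ⊕ 19 = 07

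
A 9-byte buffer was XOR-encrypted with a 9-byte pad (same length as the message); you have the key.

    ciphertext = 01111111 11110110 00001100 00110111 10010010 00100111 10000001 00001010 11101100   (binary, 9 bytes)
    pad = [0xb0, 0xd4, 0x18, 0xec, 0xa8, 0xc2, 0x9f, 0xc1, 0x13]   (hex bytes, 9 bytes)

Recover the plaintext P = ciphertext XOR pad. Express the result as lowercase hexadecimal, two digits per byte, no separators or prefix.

cf2214db3ae51ecbff

XOR is its own inverse, so applying the key byte-wise gives the result directly.
byte 0: 7f xor b0 = cf
byte 1: f6 xor d4 = 22
byte 2: 0c xor 18 = 14
byte 3: 37 xor ec = db
byte 4: 92 xor a8 = 3a
byte 5: 27 xor c2 = e5
byte 6: 81 xor 9f = 1e
byte 7: 0a xor c1 = cb
byte 8: ec xor 13 = ff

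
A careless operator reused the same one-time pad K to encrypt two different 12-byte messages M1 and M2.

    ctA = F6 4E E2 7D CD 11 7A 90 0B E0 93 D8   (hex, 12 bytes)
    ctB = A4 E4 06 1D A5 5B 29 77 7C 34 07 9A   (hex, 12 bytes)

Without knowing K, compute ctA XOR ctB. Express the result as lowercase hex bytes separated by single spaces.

ctA ⊕ ctB = (M1 ⊕ K) ⊕ (M2 ⊕ K) = M1 ⊕ M2 — the shared key cancels under XOR.
246 xor 164 =  82
 78 xor 228 = 170
226 xor   6 = 228
125 xor  29 =  96
205 xor 165 = 104
 17 xor  91 =  74
122 xor  41 =  83
144 xor 119 = 231
 11 xor 124 = 119
224 xor  52 = 212
147 xor   7 = 148
216 xor 154 =  66

52 aa e4 60 68 4a 53 e7 77 d4 94 42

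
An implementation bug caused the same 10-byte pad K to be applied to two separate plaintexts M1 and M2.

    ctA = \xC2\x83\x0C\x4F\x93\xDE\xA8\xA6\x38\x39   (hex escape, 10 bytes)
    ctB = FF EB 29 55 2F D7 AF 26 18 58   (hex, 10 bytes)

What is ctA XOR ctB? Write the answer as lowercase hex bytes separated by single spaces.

3d 68 25 1a bc 09 07 80 20 61

ctA ⊕ ctB = (M1 ⊕ K) ⊕ (M2 ⊕ K) = M1 ⊕ M2 — the shared key cancels under XOR.
byte 0: c2 ^ ff = 3d
byte 1: 83 ^ eb = 68
byte 2: 0c ^ 29 = 25
byte 3: 4f ^ 55 = 1a
byte 4: 93 ^ 2f = bc
byte 5: de ^ d7 = 09
byte 6: a8 ^ af = 07
byte 7: a6 ^ 26 = 80
byte 8: 38 ^ 18 = 20
byte 9: 39 ^ 58 = 61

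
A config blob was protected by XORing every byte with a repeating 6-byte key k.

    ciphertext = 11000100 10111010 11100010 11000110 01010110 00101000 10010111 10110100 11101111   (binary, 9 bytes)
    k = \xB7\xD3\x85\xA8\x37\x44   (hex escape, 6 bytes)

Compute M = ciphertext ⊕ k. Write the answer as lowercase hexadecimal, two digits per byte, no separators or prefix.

7369676e616c20676a

The 6-byte key repeats, so the effective keystream is b7 d3 85 a8 37 44 b7 d3 85.
byte 0: 11000100 ⊕ 10110111 = 01110011
byte 1: 10111010 ⊕ 11010011 = 01101001
byte 2: 11100010 ⊕ 10000101 = 01100111
byte 3: 11000110 ⊕ 10101000 = 01101110
byte 4: 01010110 ⊕ 00110111 = 01100001
byte 5: 00101000 ⊕ 01000100 = 01101100
byte 6: 10010111 ⊕ 10110111 = 00100000
byte 7: 10110100 ⊕ 11010011 = 01100111
byte 8: 11101111 ⊕ 10000101 = 01101010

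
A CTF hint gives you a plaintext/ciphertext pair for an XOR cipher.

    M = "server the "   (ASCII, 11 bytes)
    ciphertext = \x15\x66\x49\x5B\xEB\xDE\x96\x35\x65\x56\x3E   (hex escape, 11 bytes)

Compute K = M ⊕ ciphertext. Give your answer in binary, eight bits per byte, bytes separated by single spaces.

Since ciphertext = M ⊕ K, XORing both sides with M gives K = M ⊕ ciphertext.
73 ⊕ 15 = 66
65 ⊕ 66 = 03
72 ⊕ 49 = 3b
76 ⊕ 5b = 2d
65 ⊕ eb = 8e
72 ⊕ de = ac
20 ⊕ 96 = b6
74 ⊕ 35 = 41
68 ⊕ 65 = 0d
65 ⊕ 56 = 33
20 ⊕ 3e = 1e

01100110 00000011 00111011 00101101 10001110 10101100 10110110 01000001 00001101 00110011 00011110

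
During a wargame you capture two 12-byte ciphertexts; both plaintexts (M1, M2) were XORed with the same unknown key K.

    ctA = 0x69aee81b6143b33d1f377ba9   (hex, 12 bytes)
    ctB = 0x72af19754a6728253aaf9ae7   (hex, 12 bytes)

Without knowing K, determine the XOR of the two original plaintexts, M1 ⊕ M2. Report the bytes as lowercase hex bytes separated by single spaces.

1b 01 f1 6e 2b 24 9b 18 25 98 e1 4e

ctA ⊕ ctB = (M1 ⊕ K) ⊕ (M2 ⊕ K) = M1 ⊕ M2 — the shared key cancels under XOR.
69 xor 72 = 1b
ae xor af = 01
e8 xor 19 = f1
1b xor 75 = 6e
61 xor 4a = 2b
43 xor 67 = 24
b3 xor 28 = 9b
3d xor 25 = 18
1f xor 3a = 25
37 xor af = 98
7b xor 9a = e1
a9 xor e7 = 4e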